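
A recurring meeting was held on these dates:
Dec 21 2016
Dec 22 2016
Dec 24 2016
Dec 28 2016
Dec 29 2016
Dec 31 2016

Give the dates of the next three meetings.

Gaps: 1, 2, 4, 1, 2 days — not constant, but cyclic with period 3.
The events fall on every Wednesday, Thursday and Saturday.
The following Wednesday is Jan 4 2017.
The following Thursday is Jan 5 2017.
Next Saturday: Jan 7 2017.

Jan 4 2017, Jan 5 2017, Jan 7 2017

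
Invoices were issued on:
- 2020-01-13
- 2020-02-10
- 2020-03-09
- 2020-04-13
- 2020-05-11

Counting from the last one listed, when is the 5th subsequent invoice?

Gaps: 28, 28, 35, 28 days — a mix of 28 and 35. Every date is a Monday.
Each is the 2nd Monday of its month.
June 2020 — 2nd Monday is 2020-06-08.
2nd Monday of July 2020: 2020-07-13.
August 2020 — 2nd Monday is 2020-08-10.
September 2020 — 2nd Monday is 2020-09-14.
2nd Monday of October 2020: 2020-10-12.

2020-10-12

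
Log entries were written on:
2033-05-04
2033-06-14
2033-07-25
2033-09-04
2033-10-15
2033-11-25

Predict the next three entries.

The spacing is 41, 41, 41, 41, 41 days — always 41 days.
2033-11-25 + 41 days = 2034-01-05.
2034-01-05 + 41 days = 2034-02-15.
2034-02-15 + 41 days = 2034-03-28.

2034-01-05, 2034-02-15, 2034-03-28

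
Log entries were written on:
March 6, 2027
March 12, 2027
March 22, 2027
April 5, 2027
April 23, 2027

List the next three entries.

Intervals are 6, 10, 14, 18 days — an arithmetic progression with common difference 4.
Next gap: 22 days. April 23, 2027 + 22 days = May 15, 2027.
Next gap: 26 days. May 15, 2027 + 26 days = June 10, 2027.
Next gap: 30 days. June 10, 2027 + 30 days = July 10, 2027.

May 15, 2027; June 10, 2027; July 10, 2027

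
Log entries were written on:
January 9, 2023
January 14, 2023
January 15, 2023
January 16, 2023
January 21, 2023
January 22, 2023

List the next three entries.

The gap pattern 5, 1, 1, 5, 1 repeats every 3 events.
These are the Mondays, Saturdays and Sundays of each week.
Next Monday: January 23, 2023.
The following Saturday is January 28, 2023.
Next Sunday: January 29, 2023.

January 23, 2023; January 28, 2023; January 29, 2023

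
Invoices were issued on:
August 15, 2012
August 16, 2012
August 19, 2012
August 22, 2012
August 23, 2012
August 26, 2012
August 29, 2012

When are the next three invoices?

August 30, 2012; September 2, 2012; September 5, 2012

The gap pattern 1, 3, 3, 1, 3, 3 repeats every 3 events.
These are the Wednesdays, Thursdays and Sundays of each week.
The following Thursday is August 30, 2012.
Next Sunday: September 2, 2012.
The following Wednesday is September 5, 2012.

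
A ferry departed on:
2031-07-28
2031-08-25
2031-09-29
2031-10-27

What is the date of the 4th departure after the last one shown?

2032-02-23

All Mondays; the gaps (28, 35, 28) vary with month length.
This is the last Monday of each month.
Last Monday of November 2031: 2031-11-24.
December 2031 ends with Monday 2031-12-29.
January 2032 ends with Monday 2032-01-26.
Last Monday of February 2032: 2032-02-23.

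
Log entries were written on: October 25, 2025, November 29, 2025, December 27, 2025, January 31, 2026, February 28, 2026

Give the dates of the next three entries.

March 28, 2026; April 25, 2026; May 30, 2026

All Saturdays; the gaps (35, 28, 35, 28) vary with month length.
This is the last Saturday of each month.
Last Saturday of March 2026: March 28, 2026.
April 2026 ends with Saturday April 25, 2026.
Last Saturday of May 2026: May 30, 2026.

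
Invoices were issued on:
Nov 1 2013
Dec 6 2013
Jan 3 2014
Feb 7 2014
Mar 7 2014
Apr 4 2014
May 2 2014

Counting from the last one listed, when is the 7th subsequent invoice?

Dec 5 2014

Gaps: 35, 28, 35, 28, 28, 28 days — a mix of 28 and 35. Every date is a Friday.
Each is the 1st Friday of its month.
1st Friday of June 2014: Jun 6 2014.
1st Friday of July 2014: Jul 4 2014.
1st Friday of August 2014: Aug 1 2014.
September 2014 — 1st Friday is Sep 5 2014.
1st Friday of October 2014: Oct 3 2014.
November 2014 — 1st Friday is Nov 7 2014.
December 2014 — 1st Friday is Dec 5 2014.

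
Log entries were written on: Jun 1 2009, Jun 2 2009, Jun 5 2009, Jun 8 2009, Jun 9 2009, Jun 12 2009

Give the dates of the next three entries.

Gaps: 1, 3, 3, 1, 3 days — not constant, but cyclic with period 3.
The events fall on every Monday, Tuesday and Friday.
The following Monday is Jun 15 2009.
The following Tuesday is Jun 16 2009.
The following Friday is Jun 19 2009.

Jun 15 2009, Jun 16 2009, Jun 19 2009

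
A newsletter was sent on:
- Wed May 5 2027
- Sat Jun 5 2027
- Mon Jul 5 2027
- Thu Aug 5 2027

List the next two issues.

Each date is the 5th; the gaps (31, 30, 31) track the month lengths.
The rule is the 5th of each month.
Next: September 2027 → Sun Sep 5 2027.
Next: October 2027 → Tue Oct 5 2027.

Sun Sep 5 2027, Tue Oct 5 2027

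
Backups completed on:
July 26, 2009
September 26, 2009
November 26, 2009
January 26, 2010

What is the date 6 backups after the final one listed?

Each date is the 26th; the gaps (62, 61, 61) track the month lengths.
The rule is the 26th of every 2 months.
Next: March 2010 → March 26, 2010.
May 2010: May 26, 2010.
July 2010: July 26, 2010.
Next: September 2010 → September 26, 2010.
Next: November 2010 → November 26, 2010.
January 2011: January 26, 2011.

January 26, 2011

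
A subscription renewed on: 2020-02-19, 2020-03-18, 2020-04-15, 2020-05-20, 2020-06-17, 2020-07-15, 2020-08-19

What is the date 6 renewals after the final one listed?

All dates are Wednesdays, 28, 28, 35, 28, 28, 35 days apart.
Specifically, the 3rd Wednesday of each month.
3rd Wednesday of September 2020: 2020-09-16.
3rd Wednesday of October 2020: 2020-10-21.
3rd Wednesday of November 2020: 2020-11-18.
3rd Wednesday of December 2020: 2020-12-16.
January 2021 — 3rd Wednesday is 2021-01-20.
February 2021 — 3rd Wednesday is 2021-02-17.

2021-02-17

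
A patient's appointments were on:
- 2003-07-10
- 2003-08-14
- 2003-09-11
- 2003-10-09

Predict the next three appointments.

Gaps: 35, 28, 28 days — a mix of 28 and 35. Every date is a Thursday.
Each is the 2nd Thursday of its month.
2nd Thursday of November 2003: 2003-11-13.
2nd Thursday of December 2003: 2003-12-11.
January 2004 — 2nd Thursday is 2004-01-08.

2003-11-13, 2003-12-11, 2004-01-08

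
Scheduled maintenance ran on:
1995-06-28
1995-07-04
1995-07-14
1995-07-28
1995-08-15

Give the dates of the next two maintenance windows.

1995-09-06, 1995-10-02

The spacing grows by 4 each time: 6, 10, 14, 18 days.
Next gap: 22 days. 1995-08-15 + 22 days = 1995-09-06.
Next gap: 26 days. 1995-09-06 + 26 days = 1995-10-02.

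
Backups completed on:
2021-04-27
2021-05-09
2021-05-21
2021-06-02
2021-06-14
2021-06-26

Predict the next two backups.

Gaps between consecutive events: 12, 12, 12, 12, 12 days — a constant 12-day interval.
2021-06-26 + 12 days = 2021-07-08.
2021-07-08 + 12 days = 2021-07-20.

2021-07-08, 2021-07-20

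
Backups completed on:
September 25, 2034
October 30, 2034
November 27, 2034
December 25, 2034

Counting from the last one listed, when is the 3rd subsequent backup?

Every date is a Monday; gaps 35, 28, 28 days.
Each is the last Monday of its month (at least one falls on the 29th or later, ruling out '4th Monday').
Last Monday of January 2035: January 29, 2035.
February 2035 ends with Monday February 26, 2035.
Last Monday of March 2035: March 26, 2035.

March 26, 2035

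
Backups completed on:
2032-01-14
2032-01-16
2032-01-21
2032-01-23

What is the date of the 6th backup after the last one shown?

2032-02-13

Every event lands on a Wednesday or Friday (gaps cycle 2, 5, 2).
So the schedule is: every Wednesday and Friday.
Next Wednesday: 2032-01-28.
Next Friday: 2032-01-30.
Next Wednesday: 2032-02-04.
Next Friday: 2032-02-06.
Next Wednesday: 2032-02-11.
The following Friday is 2032-02-13.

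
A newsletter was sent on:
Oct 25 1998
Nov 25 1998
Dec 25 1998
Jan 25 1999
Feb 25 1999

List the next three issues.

Mar 25 1999, Apr 25 1999, May 25 1999

Gaps: 31, 30, 31, 31 days — not constant. Every event is on the 25th of the month.
Pattern: the 25th of each month.
Next: March 1999 → Mar 25 1999.
April 1999: Apr 25 1999.
Next: May 1999 → May 25 1999.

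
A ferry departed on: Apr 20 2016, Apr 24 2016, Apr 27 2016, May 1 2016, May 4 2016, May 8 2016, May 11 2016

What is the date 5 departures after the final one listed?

The gap pattern 4, 3, 4, 3, 4, 3 repeats every 2 events.
These are the Wednesdays and Sundays of each week.
The following Sunday is May 15 2016.
The following Wednesday is May 18 2016.
The following Sunday is May 22 2016.
Next Wednesday: May 25 2016.
The following Sunday is May 29 2016.

May 29 2016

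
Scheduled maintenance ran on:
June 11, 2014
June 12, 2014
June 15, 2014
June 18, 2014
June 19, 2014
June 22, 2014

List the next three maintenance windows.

June 25, 2014; June 26, 2014; June 29, 2014

Every event lands on a Wednesday or Thursday or Sunday (gaps cycle 1, 3, 3, 1, 3).
So the schedule is: every Wednesday, Thursday and Sunday.
The following Wednesday is June 25, 2014.
The following Thursday is June 26, 2014.
Next Sunday: June 29, 2014.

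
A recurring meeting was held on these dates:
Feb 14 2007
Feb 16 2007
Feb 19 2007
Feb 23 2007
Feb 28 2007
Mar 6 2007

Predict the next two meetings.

Mar 13 2007, Mar 21 2007

The spacing grows by 1 each time: 2, 3, 4, 5, 6 days.
Next gap: 7 days. Mar 6 2007 + 7 days = Mar 13 2007.
Next gap: 8 days. Mar 13 2007 + 8 days = Mar 21 2007.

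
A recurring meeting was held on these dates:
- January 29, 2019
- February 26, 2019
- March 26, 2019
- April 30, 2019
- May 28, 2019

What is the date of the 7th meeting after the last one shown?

December 31, 2019

These are Tuesdays with 28, 28, 35, 28-day gaps.
Each is the final Tuesday of its month — January 29, 2019 is past the 28th, so '4th Tuesday' doesn't fit.
June 2019 ends with Tuesday June 25, 2019.
July 2019 ends with Tuesday July 30, 2019.
Last Tuesday of August 2019: August 27, 2019.
September 2019 ends with Tuesday September 24, 2019.
October 2019 ends with Tuesday October 29, 2019.
November 2019 ends with Tuesday November 26, 2019.
December 2019 ends with Tuesday December 31, 2019.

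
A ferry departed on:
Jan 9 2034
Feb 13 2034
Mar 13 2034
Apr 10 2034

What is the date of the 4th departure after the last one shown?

Aug 14 2034

These are Mondays at 28- or 35-day spacing (35, 28, 28).
The pattern: 2nd Monday of the month.
2nd Monday of May 2034: May 8 2034.
June 2034 — 2nd Monday is Jun 12 2034.
July 2034 — 2nd Monday is Jul 10 2034.
2nd Monday of August 2034: Aug 14 2034.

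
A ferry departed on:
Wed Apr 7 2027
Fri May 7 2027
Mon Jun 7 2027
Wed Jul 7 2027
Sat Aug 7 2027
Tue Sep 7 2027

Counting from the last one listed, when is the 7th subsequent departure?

Gaps: 30, 31, 30, 31, 31 days — not constant. Every event is on the 7th of the month.
Pattern: the 7th of each month.
Next: October 2027 → Thu Oct 7 2027.
November 2027: Sun Nov 7 2027.
December 2027: Tue Dec 7 2027.
January 2028: Fri Jan 7 2028.
February 2028: Mon Feb 7 2028.
March 2028: Tue Mar 7 2028.
Next: April 2028 → Fri Apr 7 2028.

Fri Apr 7 2028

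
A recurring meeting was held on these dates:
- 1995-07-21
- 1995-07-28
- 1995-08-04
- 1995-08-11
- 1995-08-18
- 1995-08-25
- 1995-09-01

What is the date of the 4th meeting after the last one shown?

Gaps between consecutive events: 7, 7, 7, 7, 7, 7 days — a constant 7-day interval.
1995-09-01 + 7 days = 1995-09-08.
1995-09-08 + 7 days = 1995-09-15.
1995-09-15 + 7 days = 1995-09-22.
1995-09-22 + 7 days = 1995-09-29.

1995-09-29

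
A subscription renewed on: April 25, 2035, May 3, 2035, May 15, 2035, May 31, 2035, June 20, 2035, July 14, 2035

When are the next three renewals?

August 11, 2035; September 12, 2035; October 18, 2035

Gaps: 8, 12, 16, 20, 24 days — each gap is 4 larger than the previous one.
Next gap: 28 days. July 14, 2035 + 28 days = August 11, 2035.
Next gap: 32 days. August 11, 2035 + 32 days = September 12, 2035.
Next gap: 36 days. September 12, 2035 + 36 days = October 18, 2035.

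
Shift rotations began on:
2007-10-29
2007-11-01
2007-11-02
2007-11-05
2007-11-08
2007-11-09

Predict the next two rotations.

2007-11-12, 2007-11-15

The gap pattern 3, 1, 3, 3, 1 repeats every 3 events.
These are the Mondays, Thursdays and Fridays of each week.
The following Monday is 2007-11-12.
Next Thursday: 2007-11-15.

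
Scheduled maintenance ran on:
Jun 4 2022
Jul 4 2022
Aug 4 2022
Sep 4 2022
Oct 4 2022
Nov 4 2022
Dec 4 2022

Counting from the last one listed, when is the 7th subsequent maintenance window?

Gaps: 30, 31, 31, 30, 31, 30 days — not constant. Every event is on the 4th of the month.
Pattern: the 4th of each month.
Next: January 2023 → Jan 4 2023.
Next: February 2023 → Feb 4 2023.
March 2023: Mar 4 2023.
April 2023: Apr 4 2023.
May 2023: May 4 2023.
Next: June 2023 → Jun 4 2023.
Next: July 2023 → Jul 4 2023.

Jul 4 2023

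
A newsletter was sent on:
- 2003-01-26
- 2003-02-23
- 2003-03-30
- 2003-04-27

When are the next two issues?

2003-05-25, 2003-06-29

All Sundays; the gaps (28, 35, 28) vary with month length.
This is the last Sunday of each month.
Last Sunday of May 2003: 2003-05-25.
June 2003 ends with Sunday 2003-06-29.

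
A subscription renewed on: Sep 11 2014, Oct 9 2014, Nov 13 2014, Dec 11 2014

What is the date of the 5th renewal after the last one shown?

May 14 2015

Gaps: 28, 35, 28 days — a mix of 28 and 35. Every date is a Thursday.
Each is the 2nd Thursday of its month.
2nd Thursday of January 2015: Jan 8 2015.
February 2015 — 2nd Thursday is Feb 12 2015.
2nd Thursday of March 2015: Mar 12 2015.
April 2015 — 2nd Thursday is Apr 9 2015.
2nd Thursday of May 2015: May 14 2015.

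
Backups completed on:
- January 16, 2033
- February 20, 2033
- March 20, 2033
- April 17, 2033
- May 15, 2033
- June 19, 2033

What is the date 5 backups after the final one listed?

All dates are Sundays, 35, 28, 28, 28, 35 days apart.
Specifically, the 3rd Sunday of each month.
July 2033 — 3rd Sunday is July 17, 2033.
August 2033 — 3rd Sunday is August 21, 2033.
3rd Sunday of September 2033: September 18, 2033.
3rd Sunday of October 2033: October 16, 2033.
3rd Sunday of November 2033: November 20, 2033.

November 20, 2033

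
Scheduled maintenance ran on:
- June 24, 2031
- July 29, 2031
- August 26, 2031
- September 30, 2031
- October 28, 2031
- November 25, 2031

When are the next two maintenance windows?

December 30, 2031; January 27, 2032

These are Tuesdays with 35, 28, 35, 28, 28-day gaps.
Each is the final Tuesday of its month — July 29, 2031 is past the 28th, so '4th Tuesday' doesn't fit.
Last Tuesday of December 2031: December 30, 2031.
Last Tuesday of January 2032: January 27, 2032.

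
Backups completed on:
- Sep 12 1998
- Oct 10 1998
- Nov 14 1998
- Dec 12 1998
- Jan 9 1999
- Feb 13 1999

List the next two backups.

Mar 13 1999, Apr 10 1999

Gaps: 28, 35, 28, 28, 35 days — a mix of 28 and 35. Every date is a Saturday.
Each is the 2nd Saturday of its month.
2nd Saturday of March 1999: Mar 13 1999.
2nd Saturday of April 1999: Apr 10 1999.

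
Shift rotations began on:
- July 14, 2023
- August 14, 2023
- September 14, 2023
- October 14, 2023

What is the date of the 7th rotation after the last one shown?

Each date is the 14th; the gaps (31, 31, 30) track the month lengths.
The rule is the 14th of each month.
November 2023: November 14, 2023.
December 2023: December 14, 2023.
January 2024: January 14, 2024.
February 2024: February 14, 2024.
Next: March 2024 → March 14, 2024.
April 2024: April 14, 2024.
May 2024: May 14, 2024.

May 14, 2024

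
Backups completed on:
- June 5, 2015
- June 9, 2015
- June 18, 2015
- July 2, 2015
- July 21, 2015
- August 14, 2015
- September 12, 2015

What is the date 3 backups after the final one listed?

The spacing grows by 5 each time: 4, 9, 14, 19, 24, 29 days.
Next gap: 34 days. September 12, 2015 + 34 days = October 16, 2015.
Next gap: 39 days. October 16, 2015 + 39 days = November 24, 2015.
Next gap: 44 days. November 24, 2015 + 44 days = January 7, 2016.

January 7, 2016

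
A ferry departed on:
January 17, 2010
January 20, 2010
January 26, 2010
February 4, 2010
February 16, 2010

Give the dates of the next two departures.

March 3, 2010; March 21, 2010

Intervals are 3, 6, 9, 12 days — an arithmetic progression with common difference 3.
Next gap: 15 days. February 16, 2010 + 15 days = March 3, 2010.
Next gap: 18 days. March 3, 2010 + 18 days = March 21, 2010.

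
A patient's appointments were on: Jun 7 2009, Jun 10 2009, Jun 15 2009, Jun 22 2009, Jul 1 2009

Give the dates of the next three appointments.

The spacing grows by 2 each time: 3, 5, 7, 9 days.
Next gap: 11 days. Jul 1 2009 + 11 days = Jul 12 2009.
Next gap: 13 days. Jul 12 2009 + 13 days = Jul 25 2009.
Next gap: 15 days. Jul 25 2009 + 15 days = Aug 9 2009.

Jul 12 2009, Jul 25 2009, Aug 9 2009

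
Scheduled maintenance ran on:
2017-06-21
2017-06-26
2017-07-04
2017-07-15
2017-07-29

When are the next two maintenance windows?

Intervals are 5, 8, 11, 14 days — an arithmetic progression with common difference 3.
Next gap: 17 days. 2017-07-29 + 17 days = 2017-08-15.
Next gap: 20 days. 2017-08-15 + 20 days = 2017-09-04.

2017-08-15, 2017-09-04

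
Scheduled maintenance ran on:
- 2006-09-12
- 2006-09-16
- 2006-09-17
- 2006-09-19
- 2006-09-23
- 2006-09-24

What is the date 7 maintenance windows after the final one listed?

2006-10-10

Every event lands on a Tuesday or Saturday or Sunday (gaps cycle 4, 1, 2, 4, 1).
So the schedule is: every Tuesday, Saturday and Sunday.
The following Tuesday is 2006-09-26.
The following Saturday is 2006-09-30.
The following Sunday is 2006-10-01.
The following Tuesday is 2006-10-03.
The following Saturday is 2006-10-07.
The following Sunday is 2006-10-08.
Next Tuesday: 2006-10-10.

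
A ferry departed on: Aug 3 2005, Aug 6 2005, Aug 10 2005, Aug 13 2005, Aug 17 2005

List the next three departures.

Gaps: 3, 4, 3, 4 days — not constant, but cyclic with period 2.
The events fall on every Wednesday and Saturday.
Next Saturday: Aug 20 2005.
Next Wednesday: Aug 24 2005.
The following Saturday is Aug 27 2005.

Aug 20 2005, Aug 24 2005, Aug 27 2005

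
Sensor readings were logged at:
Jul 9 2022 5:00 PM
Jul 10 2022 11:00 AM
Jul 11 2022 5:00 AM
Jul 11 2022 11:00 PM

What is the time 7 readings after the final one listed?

Jul 17 2022 5:00 AM

Gaps: 18, 18, 18 hours — each event is 18 hours after the previous one.
Jul 11 2022 11:00 PM + 18 h = Jul 12 2022 5:00 PM.
Jul 12 2022 5:00 PM + 18 h = Jul 13 2022 11:00 AM.
Jul 13 2022 11:00 AM + 18 h = Jul 14 2022 5:00 AM.
Jul 14 2022 5:00 AM + 18 h = Jul 14 2022 11:00 PM.
Jul 14 2022 11:00 PM + 18 h = Jul 15 2022 5:00 PM.
Jul 15 2022 5:00 PM + 18 h = Jul 16 2022 11:00 AM.
Jul 16 2022 11:00 AM + 18 h = Jul 17 2022 5:00 AM.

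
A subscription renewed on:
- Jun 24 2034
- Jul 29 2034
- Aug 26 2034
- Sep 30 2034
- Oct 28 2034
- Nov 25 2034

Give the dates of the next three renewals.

Dec 30 2034, Jan 27 2035, Feb 24 2035

Every date is a Saturday; gaps 35, 28, 35, 28, 28 days.
Each is the last Saturday of its month (at least one falls on the 29th or later, ruling out '4th Saturday').
December 2034 ends with Saturday Dec 30 2034.
January 2035 ends with Saturday Jan 27 2035.
February 2035 ends with Saturday Feb 24 2035.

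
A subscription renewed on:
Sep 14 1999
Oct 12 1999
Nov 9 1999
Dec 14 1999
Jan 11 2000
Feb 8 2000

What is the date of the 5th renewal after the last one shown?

These are Tuesdays at 28- or 35-day spacing (28, 28, 35, 28, 28).
The pattern: 2nd Tuesday of the month.
March 2000 — 2nd Tuesday is Mar 14 2000.
April 2000 — 2nd Tuesday is Apr 11 2000.
May 2000 — 2nd Tuesday is May 9 2000.
June 2000 — 2nd Tuesday is Jun 13 2000.
2nd Tuesday of July 2000: Jul 11 2000.

Jul 11 2000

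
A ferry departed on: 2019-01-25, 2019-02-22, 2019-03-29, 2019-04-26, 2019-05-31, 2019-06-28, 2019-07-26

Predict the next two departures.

These are Fridays with 28, 35, 28, 35, 28, 28-day gaps.
Each is the final Friday of its month — 2019-03-29 is past the 28th, so '4th Friday' doesn't fit.
Last Friday of August 2019: 2019-08-30.
September 2019 ends with Friday 2019-09-27.

2019-08-30, 2019-09-27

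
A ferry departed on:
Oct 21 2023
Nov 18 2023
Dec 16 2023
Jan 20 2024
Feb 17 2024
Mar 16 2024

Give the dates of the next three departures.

Apr 20 2024, May 18 2024, Jun 15 2024

Gaps: 28, 28, 35, 28, 28 days — a mix of 28 and 35. Every date is a Saturday.
Each is the 3rd Saturday of its month.
April 2024 — 3rd Saturday is Apr 20 2024.
3rd Saturday of May 2024: May 18 2024.
3rd Saturday of June 2024: Jun 15 2024.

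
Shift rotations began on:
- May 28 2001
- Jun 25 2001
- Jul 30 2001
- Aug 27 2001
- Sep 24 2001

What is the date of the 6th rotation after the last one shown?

Mar 25 2002

These are Mondays with 28, 35, 28, 28-day gaps.
Each is the final Monday of its month — Jul 30 2001 is past the 28th, so '4th Monday' doesn't fit.
October 2001 ends with Monday Oct 29 2001.
November 2001 ends with Monday Nov 26 2001.
December 2001 ends with Monday Dec 31 2001.
January 2002 ends with Monday Jan 28 2002.
Last Monday of February 2002: Feb 25 2002.
Last Monday of March 2002: Mar 25 2002.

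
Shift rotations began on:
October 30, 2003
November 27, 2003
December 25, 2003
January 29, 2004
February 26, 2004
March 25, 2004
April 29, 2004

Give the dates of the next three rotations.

All Thursdays; the gaps (28, 28, 35, 28, 28, 35) vary with month length.
This is the last Thursday of each month.
May 2004 ends with Thursday May 27, 2004.
Last Thursday of June 2004: June 24, 2004.
Last Thursday of July 2004: July 29, 2004.

May 27, 2004; June 24, 2004; July 29, 2004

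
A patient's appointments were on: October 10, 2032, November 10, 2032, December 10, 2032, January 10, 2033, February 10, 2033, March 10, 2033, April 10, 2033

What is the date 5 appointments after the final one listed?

Each date is the 10th; the gaps (31, 30, 31, 31, 28, 31) track the month lengths.
The rule is the 10th of each month.
Next: May 2033 → May 10, 2033.
Next: June 2033 → June 10, 2033.
July 2033: July 10, 2033.
August 2033: August 10, 2033.
Next: September 2033 → September 10, 2033.

September 10, 2033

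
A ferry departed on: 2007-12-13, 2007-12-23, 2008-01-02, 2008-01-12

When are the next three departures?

2008-01-22, 2008-02-01, 2008-02-11

Gaps between consecutive events: 10, 10, 10 days — a constant 10-day interval.
2008-01-12 + 10 days = 2008-01-22.
2008-01-22 + 10 days = 2008-02-01.
2008-02-01 + 10 days = 2008-02-11.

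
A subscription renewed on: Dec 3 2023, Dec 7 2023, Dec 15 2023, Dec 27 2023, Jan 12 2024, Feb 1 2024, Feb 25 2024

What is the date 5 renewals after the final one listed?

Aug 23 2024

Intervals are 4, 8, 12, 16, 20, 24 days — an arithmetic progression with common difference 4.
Next gap: 28 days. Feb 25 2024 + 28 days = Mar 24 2024.
Next gap: 32 days. Mar 24 2024 + 32 days = Apr 25 2024.
Next gap: 36 days. Apr 25 2024 + 36 days = May 31 2024.
Next gap: 40 days. May 31 2024 + 40 days = Jul 10 2024.
Next gap: 44 days. Jul 10 2024 + 44 days = Aug 23 2024.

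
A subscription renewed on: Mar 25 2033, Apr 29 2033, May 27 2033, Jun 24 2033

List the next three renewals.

These are Fridays with 35, 28, 28-day gaps.
Each is the final Friday of its month — Apr 29 2033 is past the 28th, so '4th Friday' doesn't fit.
July 2033 ends with Friday Jul 29 2033.
Last Friday of August 2033: Aug 26 2033.
September 2033 ends with Friday Sep 30 2033.

Jul 29 2033, Aug 26 2033, Sep 30 2033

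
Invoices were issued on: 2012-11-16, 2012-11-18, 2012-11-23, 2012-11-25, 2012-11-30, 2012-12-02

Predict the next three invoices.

Every event lands on a Friday or Sunday (gaps cycle 2, 5, 2, 5, 2).
So the schedule is: every Friday and Sunday.
The following Friday is 2012-12-07.
Next Sunday: 2012-12-09.
Next Friday: 2012-12-14.

2012-12-07, 2012-12-09, 2012-12-14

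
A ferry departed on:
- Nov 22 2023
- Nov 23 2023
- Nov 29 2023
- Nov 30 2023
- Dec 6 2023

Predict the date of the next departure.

The gap pattern 1, 6, 1, 6 repeats every 2 events.
These are the Wednesdays and Thursdays of each week.
The following Thursday is Dec 7 2023.

Dec 7 2023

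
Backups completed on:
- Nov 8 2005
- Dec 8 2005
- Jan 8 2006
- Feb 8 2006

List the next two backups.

Each date is the 8th; the gaps (30, 31, 31) track the month lengths.
The rule is the 8th of each month.
Next: March 2006 → Mar 8 2006.
April 2006: Apr 8 2006.

Mar 8 2006, Apr 8 2006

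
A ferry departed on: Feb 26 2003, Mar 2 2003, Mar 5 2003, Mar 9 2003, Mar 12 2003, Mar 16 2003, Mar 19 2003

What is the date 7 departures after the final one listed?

Apr 13 2003

Every event lands on a Wednesday or Sunday (gaps cycle 4, 3, 4, 3, 4, 3).
So the schedule is: every Wednesday and Sunday.
The following Sunday is Mar 23 2003.
Next Wednesday: Mar 26 2003.
Next Sunday: Mar 30 2003.
Next Wednesday: Apr 2 2003.
Next Sunday: Apr 6 2003.
The following Wednesday is Apr 9 2003.
The following Sunday is Apr 13 2003.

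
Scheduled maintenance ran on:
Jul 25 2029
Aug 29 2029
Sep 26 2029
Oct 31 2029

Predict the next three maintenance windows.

Nov 28 2029, Dec 26 2029, Jan 30 2030

These are Wednesdays with 35, 28, 35-day gaps.
Each is the final Wednesday of its month — Aug 29 2029 is past the 28th, so '4th Wednesday' doesn't fit.
November 2029 ends with Wednesday Nov 28 2029.
Last Wednesday of December 2029: Dec 26 2029.
Last Wednesday of January 2030: Jan 30 2030.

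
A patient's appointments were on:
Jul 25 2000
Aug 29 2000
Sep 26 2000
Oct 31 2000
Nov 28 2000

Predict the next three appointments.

Dec 26 2000, Jan 30 2001, Feb 27 2001

Every date is a Tuesday; gaps 35, 28, 35, 28 days.
Each is the last Tuesday of its month (at least one falls on the 29th or later, ruling out '4th Tuesday').
December 2000 ends with Tuesday Dec 26 2000.
January 2001 ends with Tuesday Jan 30 2001.
Last Tuesday of February 2001: Feb 27 2001.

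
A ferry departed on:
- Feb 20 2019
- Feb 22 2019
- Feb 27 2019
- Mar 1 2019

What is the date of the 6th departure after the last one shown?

Mar 22 2019

The gap pattern 2, 5, 2 repeats every 2 events.
These are the Wednesdays and Fridays of each week.
The following Wednesday is Mar 6 2019.
Next Friday: Mar 8 2019.
Next Wednesday: Mar 13 2019.
The following Friday is Mar 15 2019.
Next Wednesday: Mar 20 2019.
The following Friday is Mar 22 2019.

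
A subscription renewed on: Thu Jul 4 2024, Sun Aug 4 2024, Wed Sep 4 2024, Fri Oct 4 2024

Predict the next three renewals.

Mon Nov 4 2024, Wed Dec 4 2024, Sat Jan 4 2025

Each date is the 4th; the gaps (31, 31, 30) track the month lengths.
The rule is the 4th of each month.
November 2024: Mon Nov 4 2024.
December 2024: Wed Dec 4 2024.
January 2025: Sat Jan 4 2025.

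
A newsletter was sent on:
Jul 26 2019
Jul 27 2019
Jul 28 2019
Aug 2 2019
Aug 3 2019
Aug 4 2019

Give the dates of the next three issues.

The gap pattern 1, 1, 5, 1, 1 repeats every 3 events.
These are the Fridays, Saturdays and Sundays of each week.
Next Friday: Aug 9 2019.
Next Saturday: Aug 10 2019.
Next Sunday: Aug 11 2019.

Aug 9 2019, Aug 10 2019, Aug 11 2019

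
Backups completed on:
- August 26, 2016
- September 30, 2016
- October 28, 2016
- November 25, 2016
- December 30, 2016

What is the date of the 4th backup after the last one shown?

All Fridays; the gaps (35, 28, 28, 35) vary with month length.
This is the last Friday of each month.
Last Friday of January 2017: January 27, 2017.
February 2017 ends with Friday February 24, 2017.
Last Friday of March 2017: March 31, 2017.
Last Friday of April 2017: April 28, 2017.

April 28, 2017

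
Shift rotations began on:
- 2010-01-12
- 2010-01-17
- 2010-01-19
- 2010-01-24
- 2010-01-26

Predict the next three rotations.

Every event lands on a Tuesday or Sunday (gaps cycle 5, 2, 5, 2).
So the schedule is: every Tuesday and Sunday.
The following Sunday is 2010-01-31.
The following Tuesday is 2010-02-02.
The following Sunday is 2010-02-07.

2010-01-31, 2010-02-02, 2010-02-07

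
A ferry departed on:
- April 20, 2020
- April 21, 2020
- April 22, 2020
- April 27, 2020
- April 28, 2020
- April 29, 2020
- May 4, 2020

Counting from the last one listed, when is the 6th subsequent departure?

Gaps: 1, 1, 5, 1, 1, 5 days — not constant, but cyclic with period 3.
The events fall on every Monday, Tuesday and Wednesday.
The following Tuesday is May 5, 2020.
Next Wednesday: May 6, 2020.
Next Monday: May 11, 2020.
Next Tuesday: May 12, 2020.
The following Wednesday is May 13, 2020.
Next Monday: May 18, 2020.

May 18, 2020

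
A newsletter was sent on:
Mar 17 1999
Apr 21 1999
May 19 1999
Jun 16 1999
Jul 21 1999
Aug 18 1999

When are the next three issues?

These are Wednesdays at 28- or 35-day spacing (35, 28, 28, 35, 28).
The pattern: 3rd Wednesday of the month.
3rd Wednesday of September 1999: Sep 15 1999.
October 1999 — 3rd Wednesday is Oct 20 1999.
3rd Wednesday of November 1999: Nov 17 1999.

Sep 15 1999, Oct 20 1999, Nov 17 1999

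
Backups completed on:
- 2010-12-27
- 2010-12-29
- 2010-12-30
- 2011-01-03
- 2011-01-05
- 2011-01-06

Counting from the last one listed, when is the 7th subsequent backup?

2011-01-24

The gap pattern 2, 1, 4, 2, 1 repeats every 3 events.
These are the Mondays, Wednesdays and Thursdays of each week.
The following Monday is 2011-01-10.
The following Wednesday is 2011-01-12.
Next Thursday: 2011-01-13.
Next Monday: 2011-01-17.
Next Wednesday: 2011-01-19.
Next Thursday: 2011-01-20.
Next Monday: 2011-01-24.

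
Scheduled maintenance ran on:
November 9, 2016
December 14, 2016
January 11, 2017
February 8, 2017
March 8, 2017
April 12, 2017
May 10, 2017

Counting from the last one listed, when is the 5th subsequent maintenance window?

Gaps: 35, 28, 28, 28, 35, 28 days — a mix of 28 and 35. Every date is a Wednesday.
Each is the 2nd Wednesday of its month.
June 2017 — 2nd Wednesday is June 14, 2017.
2nd Wednesday of July 2017: July 12, 2017.
2nd Wednesday of August 2017: August 9, 2017.
September 2017 — 2nd Wednesday is September 13, 2017.
2nd Wednesday of October 2017: October 11, 2017.

October 11, 2017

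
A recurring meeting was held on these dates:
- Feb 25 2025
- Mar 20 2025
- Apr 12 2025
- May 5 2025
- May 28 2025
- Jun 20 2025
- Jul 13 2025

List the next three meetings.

Aug 5 2025, Aug 28 2025, Sep 20 2025

Gaps between consecutive events: 23, 23, 23, 23, 23, 23 days — a constant 23-day interval.
Jul 13 2025 + 23 days = Aug 5 2025.
Aug 5 2025 + 23 days = Aug 28 2025.
Aug 28 2025 + 23 days = Sep 20 2025.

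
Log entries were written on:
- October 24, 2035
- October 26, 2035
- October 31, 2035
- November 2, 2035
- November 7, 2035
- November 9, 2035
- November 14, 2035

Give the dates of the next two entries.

Gaps: 2, 5, 2, 5, 2, 5 days — not constant, but cyclic with period 2.
The events fall on every Wednesday and Friday.
Next Friday: November 16, 2035.
The following Wednesday is November 21, 2035.

November 16, 2035; November 21, 2035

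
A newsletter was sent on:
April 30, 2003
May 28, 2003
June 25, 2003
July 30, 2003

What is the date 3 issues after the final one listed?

October 29, 2003

Every date is a Wednesday; gaps 28, 28, 35 days.
Each is the last Wednesday of its month (at least one falls on the 29th or later, ruling out '4th Wednesday').
August 2003 ends with Wednesday August 27, 2003.
Last Wednesday of September 2003: September 24, 2003.
October 2003 ends with Wednesday October 29, 2003.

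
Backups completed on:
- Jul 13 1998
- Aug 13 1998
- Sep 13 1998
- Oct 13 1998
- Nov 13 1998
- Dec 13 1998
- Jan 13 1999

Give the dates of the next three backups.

Feb 13 1999, Mar 13 1999, Apr 13 1999

The day-of-month is always 13 (31, 31, 30, 31, 30, 31 days between events).
So this recurs on the 13th of each month.
February 1999: Feb 13 1999.
Next: March 1999 → Mar 13 1999.
April 1999: Apr 13 1999.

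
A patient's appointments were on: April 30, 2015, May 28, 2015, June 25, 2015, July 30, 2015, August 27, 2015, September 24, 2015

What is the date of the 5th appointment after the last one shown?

These are Thursdays with 28, 28, 35, 28, 28-day gaps.
Each is the final Thursday of its month — April 30, 2015 is past the 28th, so '4th Thursday' doesn't fit.
Last Thursday of October 2015: October 29, 2015.
Last Thursday of November 2015: November 26, 2015.
Last Thursday of December 2015: December 31, 2015.
Last Thursday of January 2016: January 28, 2016.
Last Thursday of February 2016: February 25, 2016.

February 25, 2016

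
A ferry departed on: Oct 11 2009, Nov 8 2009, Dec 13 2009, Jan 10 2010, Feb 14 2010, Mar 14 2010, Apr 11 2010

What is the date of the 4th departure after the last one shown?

Gaps: 28, 35, 28, 35, 28, 28 days — a mix of 28 and 35. Every date is a Sunday.
Each is the 2nd Sunday of its month.
2nd Sunday of May 2010: May 9 2010.
June 2010 — 2nd Sunday is Jun 13 2010.
2nd Sunday of July 2010: Jul 11 2010.
2nd Sunday of August 2010: Aug 8 2010.

Aug 8 2010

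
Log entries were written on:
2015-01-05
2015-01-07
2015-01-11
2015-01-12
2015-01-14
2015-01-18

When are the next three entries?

2015-01-19, 2015-01-21, 2015-01-25

The gap pattern 2, 4, 1, 2, 4 repeats every 3 events.
These are the Mondays, Wednesdays and Sundays of each week.
The following Monday is 2015-01-19.
The following Wednesday is 2015-01-21.
The following Sunday is 2015-01-25.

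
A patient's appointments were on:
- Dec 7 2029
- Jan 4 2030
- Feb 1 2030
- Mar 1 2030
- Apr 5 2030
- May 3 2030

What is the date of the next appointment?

Jun 7 2030

All dates are Fridays, 28, 28, 28, 35, 28 days apart.
Specifically, the 1st Friday of each month.
June 2030 — 1st Friday is Jun 7 2030.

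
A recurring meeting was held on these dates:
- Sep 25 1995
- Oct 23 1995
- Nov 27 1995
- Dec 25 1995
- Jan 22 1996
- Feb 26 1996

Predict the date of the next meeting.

Mar 25 1996

These are Mondays at 28- or 35-day spacing (28, 35, 28, 28, 35).
The pattern: 4th Monday of the month.
4th Monday of March 1996: Mar 25 1996.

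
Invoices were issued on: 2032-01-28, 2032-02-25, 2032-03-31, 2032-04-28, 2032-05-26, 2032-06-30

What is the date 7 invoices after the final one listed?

2033-01-26

Every date is a Wednesday; gaps 28, 35, 28, 28, 35 days.
Each is the last Wednesday of its month (at least one falls on the 29th or later, ruling out '4th Wednesday').
Last Wednesday of July 2032: 2032-07-28.
August 2032 ends with Wednesday 2032-08-25.
Last Wednesday of September 2032: 2032-09-29.
Last Wednesday of October 2032: 2032-10-27.
November 2032 ends with Wednesday 2032-11-24.
Last Wednesday of December 2032: 2032-12-29.
Last Wednesday of January 2033: 2033-01-26.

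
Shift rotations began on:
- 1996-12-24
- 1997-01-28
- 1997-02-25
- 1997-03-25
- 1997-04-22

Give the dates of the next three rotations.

Gaps: 35, 28, 28, 28 days — a mix of 28 and 35. Every date is a Tuesday.
Each is the 4th Tuesday of its month.
4th Tuesday of May 1997: 1997-05-27.
June 1997 — 4th Tuesday is 1997-06-24.
July 1997 — 4th Tuesday is 1997-07-22.

1997-05-27, 1997-06-24, 1997-07-22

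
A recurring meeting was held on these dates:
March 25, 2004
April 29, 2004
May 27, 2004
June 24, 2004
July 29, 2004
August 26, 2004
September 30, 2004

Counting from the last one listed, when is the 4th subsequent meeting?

January 27, 2005

These are Thursdays with 35, 28, 28, 35, 28, 35-day gaps.
Each is the final Thursday of its month — April 29, 2004 is past the 28th, so '4th Thursday' doesn't fit.
Last Thursday of October 2004: October 28, 2004.
November 2004 ends with Thursday November 25, 2004.
Last Thursday of December 2004: December 30, 2004.
January 2005 ends with Thursday January 27, 2005.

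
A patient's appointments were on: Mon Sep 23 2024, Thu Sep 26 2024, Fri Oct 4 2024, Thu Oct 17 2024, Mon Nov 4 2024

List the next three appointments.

Gaps: 3, 8, 13, 18 days — each gap is 5 larger than the previous one.
Next gap: 23 days. Mon Nov 4 2024 + 23 days = Wed Nov 27 2024.
Next gap: 28 days. Wed Nov 27 2024 + 28 days = Wed Dec 25 2024.
Next gap: 33 days. Wed Dec 25 2024 + 33 days = Mon Jan 27 2025.

Wed Nov 27 2024, Wed Dec 25 2024, Mon Jan 27 2025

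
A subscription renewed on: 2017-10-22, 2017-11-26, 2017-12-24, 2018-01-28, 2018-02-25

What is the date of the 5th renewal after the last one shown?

These are Sundays at 28- or 35-day spacing (35, 28, 35, 28).
The pattern: 4th Sunday of the month.
March 2018 — 4th Sunday is 2018-03-25.
4th Sunday of April 2018: 2018-04-22.
May 2018 — 4th Sunday is 2018-05-27.
4th Sunday of June 2018: 2018-06-24.
4th Sunday of July 2018: 2018-07-22.

2018-07-22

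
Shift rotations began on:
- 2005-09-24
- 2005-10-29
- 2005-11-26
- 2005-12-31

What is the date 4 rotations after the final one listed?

These are Saturdays with 35, 28, 35-day gaps.
Each is the final Saturday of its month — 2005-10-29 is past the 28th, so '4th Saturday' doesn't fit.
January 2006 ends with Saturday 2006-01-28.
February 2006 ends with Saturday 2006-02-25.
March 2006 ends with Saturday 2006-03-25.
Last Saturday of April 2006: 2006-04-29.

2006-04-29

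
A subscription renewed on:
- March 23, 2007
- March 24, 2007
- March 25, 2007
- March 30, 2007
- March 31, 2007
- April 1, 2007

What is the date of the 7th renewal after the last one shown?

Gaps: 1, 1, 5, 1, 1 days — not constant, but cyclic with period 3.
The events fall on every Friday, Saturday and Sunday.
Next Friday: April 6, 2007.
Next Saturday: April 7, 2007.
Next Sunday: April 8, 2007.
Next Friday: April 13, 2007.
Next Saturday: April 14, 2007.
The following Sunday is April 15, 2007.
The following Friday is April 20, 2007.

April 20, 2007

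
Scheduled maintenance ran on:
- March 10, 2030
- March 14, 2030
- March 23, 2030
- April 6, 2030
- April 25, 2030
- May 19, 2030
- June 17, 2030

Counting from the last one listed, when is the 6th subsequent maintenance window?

Gaps: 4, 9, 14, 19, 24, 29 days — each gap is 5 larger than the previous one.
Next gap: 34 days. June 17, 2030 + 34 days = July 21, 2030.
Next gap: 39 days. July 21, 2030 + 39 days = August 29, 2030.
Next gap: 44 days. August 29, 2030 + 44 days = October 12, 2030.
Next gap: 49 days. October 12, 2030 + 49 days = November 30, 2030.
Next gap: 54 days. November 30, 2030 + 54 days = January 23, 2031.
Next gap: 59 days. January 23, 2031 + 59 days = March 23, 2031.

March 23, 2031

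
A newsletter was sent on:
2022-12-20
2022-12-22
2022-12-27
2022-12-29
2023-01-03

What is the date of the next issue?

Gaps: 2, 5, 2, 5 days — not constant, but cyclic with period 2.
The events fall on every Tuesday and Thursday.
The following Thursday is 2023-01-05.

2023-01-05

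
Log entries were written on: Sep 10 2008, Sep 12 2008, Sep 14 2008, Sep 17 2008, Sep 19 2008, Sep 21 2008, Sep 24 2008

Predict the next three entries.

Sep 26 2008, Sep 28 2008, Oct 1 2008

Every event lands on a Wednesday or Friday or Sunday (gaps cycle 2, 2, 3, 2, 2, 3).
So the schedule is: every Wednesday, Friday and Sunday.
Next Friday: Sep 26 2008.
Next Sunday: Sep 28 2008.
The following Wednesday is Oct 1 2008.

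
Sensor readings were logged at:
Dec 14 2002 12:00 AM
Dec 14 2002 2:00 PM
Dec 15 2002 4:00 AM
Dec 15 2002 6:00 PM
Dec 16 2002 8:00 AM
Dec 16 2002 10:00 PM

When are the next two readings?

Gaps: 14, 14, 14, 14, 14 hours — each event is 14 hours after the previous one.
Dec 16 2002 10:00 PM + 14 h = Dec 17 2002 12:00 PM.
Dec 17 2002 12:00 PM + 14 h = Dec 18 2002 2:00 AM.

Dec 17 2002 12:00 PM, Dec 18 2002 2:00 AM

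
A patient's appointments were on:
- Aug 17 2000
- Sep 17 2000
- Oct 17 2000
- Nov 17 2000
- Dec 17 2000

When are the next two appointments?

The day-of-month is always 17 (31, 30, 31, 30 days between events).
So this recurs on the 17th of each month.
Next: January 2001 → Jan 17 2001.
February 2001: Feb 17 2001.

Jan 17 2001, Feb 17 2001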